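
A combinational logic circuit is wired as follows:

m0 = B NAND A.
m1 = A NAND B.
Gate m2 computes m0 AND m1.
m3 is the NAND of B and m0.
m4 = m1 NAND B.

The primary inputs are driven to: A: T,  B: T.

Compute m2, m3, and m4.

m2 = F, m3 = T, m4 = T

m0 = B NAND A = T NAND T = F
m1 = A NAND B = T NAND T = F
m2 = m0 AND m1 = F AND F = F
m3 = B NAND m0 = T NAND F = T
m4 = m1 NAND B = F NAND T = T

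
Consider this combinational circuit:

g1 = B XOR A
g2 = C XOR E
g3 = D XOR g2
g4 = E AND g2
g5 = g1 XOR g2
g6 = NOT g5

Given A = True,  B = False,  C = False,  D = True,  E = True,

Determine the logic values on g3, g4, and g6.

g3 = False; g4 = True; g6 = True

g1 = B XOR A = False XOR True = True
g2 = C XOR E = False XOR True = True
g3 = D XOR g2 = True XOR True = False
g4 = E AND g2 = True AND True = True
g5 = g1 XOR g2 = True XOR True = False
g6 = NOT g5 = NOT False = True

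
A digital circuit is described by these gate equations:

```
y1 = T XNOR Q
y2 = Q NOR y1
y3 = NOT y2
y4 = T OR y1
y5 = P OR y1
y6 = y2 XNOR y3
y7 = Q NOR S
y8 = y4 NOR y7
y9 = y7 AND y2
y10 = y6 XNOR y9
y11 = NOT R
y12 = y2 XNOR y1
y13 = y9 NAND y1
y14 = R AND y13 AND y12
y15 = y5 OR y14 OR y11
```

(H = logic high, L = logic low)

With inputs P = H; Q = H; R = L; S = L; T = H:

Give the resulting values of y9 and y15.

y9 = L, y15 = H

y1 = T XNOR Q = H XNOR H = H
y2 = Q NOR y1 = H NOR H = L
y5 = P OR y1 = H OR H = H
y7 = Q NOR S = H NOR L = L
y9 = y7 AND y2 = L AND L = L
y11 = NOT R = NOT L = H
y12 = y2 XNOR y1 = L XNOR H = L
y13 = y9 NAND y1 = L NAND H = H
y14 = R AND y13 AND y12 = L AND H AND L = L
y15 = y5 OR y14 OR y11 = H OR L OR H = H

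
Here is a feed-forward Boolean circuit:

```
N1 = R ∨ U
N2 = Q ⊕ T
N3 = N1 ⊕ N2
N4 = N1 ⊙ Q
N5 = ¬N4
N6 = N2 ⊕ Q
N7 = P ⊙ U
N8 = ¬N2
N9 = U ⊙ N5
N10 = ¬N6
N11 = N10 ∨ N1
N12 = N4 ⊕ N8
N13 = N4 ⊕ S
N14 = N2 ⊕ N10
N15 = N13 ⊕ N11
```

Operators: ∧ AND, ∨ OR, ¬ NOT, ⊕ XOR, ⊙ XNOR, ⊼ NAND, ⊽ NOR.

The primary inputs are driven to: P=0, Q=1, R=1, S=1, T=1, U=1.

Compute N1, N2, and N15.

N1 = R OR U = 1 OR 1 = 1
N2 = Q XOR T = 1 XOR 1 = 0
N4 = N1 XNOR Q = 1 XNOR 1 = 1
N6 = N2 XOR Q = 0 XOR 1 = 1
N10 = NOT N6 = NOT 1 = 0
N11 = N10 OR N1 = 0 OR 1 = 1
N13 = N4 XOR S = 1 XOR 1 = 0
N15 = N13 XOR N11 = 0 XOR 1 = 1

N1 = 1, N2 = 0, N15 = 1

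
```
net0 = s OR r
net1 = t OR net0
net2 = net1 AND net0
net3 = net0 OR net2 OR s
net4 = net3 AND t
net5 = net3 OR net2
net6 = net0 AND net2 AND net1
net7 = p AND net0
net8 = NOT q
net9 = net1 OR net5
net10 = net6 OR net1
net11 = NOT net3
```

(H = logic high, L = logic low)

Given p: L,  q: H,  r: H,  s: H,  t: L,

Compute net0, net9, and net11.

net0 = s OR r = H OR H = H
net1 = t OR net0 = L OR H = H
net2 = net1 AND net0 = H AND H = H
net3 = net0 OR net2 OR s = H OR H OR H = H
net5 = net3 OR net2 = H OR H = H
net9 = net1 OR net5 = H OR H = H
net11 = NOT net3 = NOT H = L

net0 = H, net9 = H, net11 = L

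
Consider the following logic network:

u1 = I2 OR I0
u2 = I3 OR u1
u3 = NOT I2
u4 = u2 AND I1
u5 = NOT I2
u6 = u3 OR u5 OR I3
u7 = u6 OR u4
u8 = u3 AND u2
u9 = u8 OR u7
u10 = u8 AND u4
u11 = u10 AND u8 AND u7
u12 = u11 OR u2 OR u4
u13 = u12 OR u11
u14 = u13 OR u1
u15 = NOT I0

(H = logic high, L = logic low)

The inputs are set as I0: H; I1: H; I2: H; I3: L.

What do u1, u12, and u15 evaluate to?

u1 = H  u12 = H  u15 = L

u1 = I2 OR I0 = H OR H = H
u2 = I3 OR u1 = L OR H = H
u3 = NOT I2 = NOT H = L
u4 = u2 AND I1 = H AND H = H
u5 = NOT I2 = NOT H = L
u6 = u3 OR u5 OR I3 = L OR L OR L = L
u7 = u6 OR u4 = L OR H = H
u8 = u3 AND u2 = L AND H = L
u10 = u8 AND u4 = L AND H = L
u11 = u10 AND u8 AND u7 = L AND L AND H = L
u12 = u11 OR u2 OR u4 = L OR H OR H = H
u15 = NOT I0 = NOT H = L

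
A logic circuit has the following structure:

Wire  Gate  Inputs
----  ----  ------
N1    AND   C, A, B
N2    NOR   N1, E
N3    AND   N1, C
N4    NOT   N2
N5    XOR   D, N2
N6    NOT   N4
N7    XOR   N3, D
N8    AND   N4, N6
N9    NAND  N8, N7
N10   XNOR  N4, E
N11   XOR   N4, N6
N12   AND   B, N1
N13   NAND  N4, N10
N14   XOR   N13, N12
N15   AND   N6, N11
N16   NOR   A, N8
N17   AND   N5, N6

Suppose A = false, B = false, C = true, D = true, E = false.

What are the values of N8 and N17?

N8 = false; N17 = false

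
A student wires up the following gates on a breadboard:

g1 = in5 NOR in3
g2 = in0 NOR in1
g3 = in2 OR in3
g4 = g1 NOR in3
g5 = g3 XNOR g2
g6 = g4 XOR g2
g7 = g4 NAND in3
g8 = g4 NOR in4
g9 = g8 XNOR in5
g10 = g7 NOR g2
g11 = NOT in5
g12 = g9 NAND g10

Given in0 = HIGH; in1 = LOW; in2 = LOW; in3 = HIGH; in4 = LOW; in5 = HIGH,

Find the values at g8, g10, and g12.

g8 = HIGH  g10 = LOW  g12 = HIGH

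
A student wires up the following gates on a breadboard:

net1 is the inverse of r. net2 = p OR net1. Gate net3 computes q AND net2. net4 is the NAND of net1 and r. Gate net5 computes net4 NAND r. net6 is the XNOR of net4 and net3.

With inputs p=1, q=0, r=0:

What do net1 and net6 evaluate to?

net1 = 1, net6 = 0

net1 = NOT r = NOT 0 = 1
net2 = p OR net1 = 1 OR 1 = 1
net3 = q AND net2 = 0 AND 1 = 0
net4 = net1 NAND r = 1 NAND 0 = 1
net6 = net4 XNOR net3 = 1 XNOR 0 = 0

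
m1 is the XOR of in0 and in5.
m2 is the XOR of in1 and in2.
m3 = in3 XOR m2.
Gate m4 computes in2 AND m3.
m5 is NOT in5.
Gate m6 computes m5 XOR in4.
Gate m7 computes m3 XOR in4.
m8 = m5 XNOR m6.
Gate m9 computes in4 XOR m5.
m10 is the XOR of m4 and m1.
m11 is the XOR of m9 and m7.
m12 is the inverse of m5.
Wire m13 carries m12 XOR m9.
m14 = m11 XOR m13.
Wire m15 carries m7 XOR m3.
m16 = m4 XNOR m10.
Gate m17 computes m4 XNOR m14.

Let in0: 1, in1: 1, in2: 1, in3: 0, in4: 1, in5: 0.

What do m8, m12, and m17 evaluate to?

m8 = 0, m12 = 0, m17 = 0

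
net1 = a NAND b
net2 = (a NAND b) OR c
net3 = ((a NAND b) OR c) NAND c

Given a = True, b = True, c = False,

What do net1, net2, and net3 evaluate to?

net1 = False  net2 = False  net3 = True

net1 = True NAND True = False
net2 = (True NAND True) OR False = False
net3 = ((True NAND True) OR False) NAND False = True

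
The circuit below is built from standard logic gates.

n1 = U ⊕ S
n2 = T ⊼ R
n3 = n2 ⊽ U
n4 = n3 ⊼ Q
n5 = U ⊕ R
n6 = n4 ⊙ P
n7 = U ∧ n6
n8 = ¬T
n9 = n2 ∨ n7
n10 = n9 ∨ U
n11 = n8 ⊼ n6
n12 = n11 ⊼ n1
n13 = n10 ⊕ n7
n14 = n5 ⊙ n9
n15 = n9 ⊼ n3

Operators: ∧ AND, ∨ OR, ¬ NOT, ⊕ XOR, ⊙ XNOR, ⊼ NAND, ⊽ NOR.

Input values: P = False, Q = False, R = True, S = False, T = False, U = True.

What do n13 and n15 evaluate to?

n13 = True, n15 = True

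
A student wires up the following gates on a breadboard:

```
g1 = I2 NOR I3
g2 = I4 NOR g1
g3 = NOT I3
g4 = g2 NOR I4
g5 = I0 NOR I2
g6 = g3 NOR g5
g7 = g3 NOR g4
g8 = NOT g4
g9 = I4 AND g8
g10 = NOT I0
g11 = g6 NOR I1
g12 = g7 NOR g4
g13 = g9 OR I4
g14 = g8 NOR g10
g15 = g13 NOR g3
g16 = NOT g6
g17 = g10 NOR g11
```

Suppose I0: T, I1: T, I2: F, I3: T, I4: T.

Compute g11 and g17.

g11 = F  g17 = T

g3 = NOT I3 = NOT T = F
g5 = I0 NOR I2 = T NOR F = F
g6 = g3 NOR g5 = F NOR F = T
g10 = NOT I0 = NOT T = F
g11 = g6 NOR I1 = T NOR T = F
g17 = g10 NOR g11 = F NOR F = T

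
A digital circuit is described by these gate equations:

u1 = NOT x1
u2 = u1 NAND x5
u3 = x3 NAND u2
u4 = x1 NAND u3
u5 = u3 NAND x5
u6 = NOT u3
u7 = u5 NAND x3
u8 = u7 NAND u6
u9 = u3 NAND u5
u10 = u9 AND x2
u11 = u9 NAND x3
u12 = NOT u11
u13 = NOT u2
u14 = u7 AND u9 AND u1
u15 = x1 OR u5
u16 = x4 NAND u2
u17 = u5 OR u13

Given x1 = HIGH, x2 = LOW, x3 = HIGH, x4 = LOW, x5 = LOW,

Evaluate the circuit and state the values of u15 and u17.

u1 = NOT x1 = NOT HIGH = LOW
u2 = u1 NAND x5 = LOW NAND LOW = HIGH
u3 = x3 NAND u2 = HIGH NAND HIGH = LOW
u5 = u3 NAND x5 = LOW NAND LOW = HIGH
u13 = NOT u2 = NOT HIGH = LOW
u15 = x1 OR u5 = HIGH OR HIGH = HIGH
u17 = u5 OR u13 = HIGH OR LOW = HIGH

u15 = HIGH, u17 = HIGH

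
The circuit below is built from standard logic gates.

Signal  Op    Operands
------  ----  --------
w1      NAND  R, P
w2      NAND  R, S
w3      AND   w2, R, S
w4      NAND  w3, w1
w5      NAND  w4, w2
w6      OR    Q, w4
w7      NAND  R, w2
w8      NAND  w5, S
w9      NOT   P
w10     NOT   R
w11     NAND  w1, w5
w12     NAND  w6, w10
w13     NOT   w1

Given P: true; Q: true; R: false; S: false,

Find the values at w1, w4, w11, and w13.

w1 = true, w4 = true, w11 = true, w13 = false

w1 = R NAND P = false NAND true = true
w2 = R NAND S = false NAND false = true
w3 = w2 AND R AND S = true AND false AND false = false
w4 = w3 NAND w1 = false NAND true = true
w5 = w4 NAND w2 = true NAND true = false
w11 = w1 NAND w5 = true NAND false = true
w13 = NOT w1 = NOT true = false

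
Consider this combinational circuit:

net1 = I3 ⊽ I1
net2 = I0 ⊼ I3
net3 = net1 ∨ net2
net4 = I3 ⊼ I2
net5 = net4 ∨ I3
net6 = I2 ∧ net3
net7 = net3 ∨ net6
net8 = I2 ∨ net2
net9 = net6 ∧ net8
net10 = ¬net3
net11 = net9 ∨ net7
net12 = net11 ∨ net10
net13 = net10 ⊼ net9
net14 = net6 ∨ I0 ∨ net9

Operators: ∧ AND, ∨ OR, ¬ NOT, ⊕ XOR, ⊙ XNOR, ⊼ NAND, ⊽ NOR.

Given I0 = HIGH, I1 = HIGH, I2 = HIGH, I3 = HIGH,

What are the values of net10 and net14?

net10 = HIGH, net14 = HIGH

net1 = I3 NOR I1 = HIGH NOR HIGH = LOW
net2 = I0 NAND I3 = HIGH NAND HIGH = LOW
net3 = net1 OR net2 = LOW OR LOW = LOW
net6 = I2 AND net3 = HIGH AND LOW = LOW
net8 = I2 OR net2 = HIGH OR LOW = HIGH
net9 = net6 AND net8 = LOW AND HIGH = LOW
net10 = NOT net3 = NOT LOW = HIGH
net14 = net6 OR I0 OR net9 = LOW OR HIGH OR LOW = HIGH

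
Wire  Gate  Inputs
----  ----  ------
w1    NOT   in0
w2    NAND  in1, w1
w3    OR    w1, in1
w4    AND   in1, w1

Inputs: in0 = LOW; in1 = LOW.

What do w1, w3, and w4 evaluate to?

w1 = NOT in0 = NOT LOW = HIGH
w3 = w1 OR in1 = HIGH OR LOW = HIGH
w4 = in1 AND w1 = LOW AND HIGH = LOW

w1 = HIGH; w3 = HIGH; w4 = LOW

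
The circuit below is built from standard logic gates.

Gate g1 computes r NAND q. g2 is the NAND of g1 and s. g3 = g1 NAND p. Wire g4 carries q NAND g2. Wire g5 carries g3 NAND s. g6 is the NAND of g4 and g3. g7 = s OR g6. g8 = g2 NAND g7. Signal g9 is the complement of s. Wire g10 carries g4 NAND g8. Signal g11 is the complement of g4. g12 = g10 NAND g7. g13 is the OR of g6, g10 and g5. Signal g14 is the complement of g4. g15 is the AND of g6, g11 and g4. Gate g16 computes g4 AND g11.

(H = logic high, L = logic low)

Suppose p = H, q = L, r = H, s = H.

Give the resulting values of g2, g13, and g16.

g2 = L  g13 = H  g16 = L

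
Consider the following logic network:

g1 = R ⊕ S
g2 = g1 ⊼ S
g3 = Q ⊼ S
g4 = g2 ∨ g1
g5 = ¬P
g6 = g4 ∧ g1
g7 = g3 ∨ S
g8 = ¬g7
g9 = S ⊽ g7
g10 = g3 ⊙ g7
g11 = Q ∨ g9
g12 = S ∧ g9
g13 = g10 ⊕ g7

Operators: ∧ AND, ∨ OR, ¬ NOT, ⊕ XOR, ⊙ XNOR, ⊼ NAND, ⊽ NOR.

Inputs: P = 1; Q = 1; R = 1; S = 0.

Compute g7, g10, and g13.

g3 = Q NAND S = 1 NAND 0 = 1
g7 = g3 OR S = 1 OR 0 = 1
g10 = g3 XNOR g7 = 1 XNOR 1 = 1
g13 = g10 XOR g7 = 1 XOR 1 = 0

g7 = 1, g10 = 1, g13 = 0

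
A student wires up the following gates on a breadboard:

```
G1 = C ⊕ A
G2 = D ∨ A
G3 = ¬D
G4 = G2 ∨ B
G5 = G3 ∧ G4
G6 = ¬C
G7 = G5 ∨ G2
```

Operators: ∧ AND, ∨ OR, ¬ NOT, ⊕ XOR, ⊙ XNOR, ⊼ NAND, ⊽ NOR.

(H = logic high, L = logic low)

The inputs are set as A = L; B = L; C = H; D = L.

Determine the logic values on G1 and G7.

G1 = H  G7 = L

G1 = C XOR A = H XOR L = H
G2 = D OR A = L OR L = L
G3 = NOT D = NOT L = H
G4 = G2 OR B = L OR L = L
G5 = G3 AND G4 = H AND L = L
G7 = G5 OR G2 = L OR L = L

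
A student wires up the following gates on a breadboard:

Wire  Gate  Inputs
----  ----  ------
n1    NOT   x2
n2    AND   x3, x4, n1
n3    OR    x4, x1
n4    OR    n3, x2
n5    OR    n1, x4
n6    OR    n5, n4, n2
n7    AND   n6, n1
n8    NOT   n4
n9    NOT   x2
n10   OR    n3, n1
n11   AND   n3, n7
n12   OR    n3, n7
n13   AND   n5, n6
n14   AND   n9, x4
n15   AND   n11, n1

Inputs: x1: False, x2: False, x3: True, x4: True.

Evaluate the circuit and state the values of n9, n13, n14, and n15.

n9 = True, n13 = True, n14 = True, n15 = True

n1 = NOT x2 = NOT False = True
n2 = x3 AND x4 AND n1 = True AND True AND True = True
n3 = x4 OR x1 = True OR False = True
n4 = n3 OR x2 = True OR False = True
n5 = n1 OR x4 = True OR True = True
n6 = n5 OR n4 OR n2 = True OR True OR True = True
n7 = n6 AND n1 = True AND True = True
n9 = NOT x2 = NOT False = True
n11 = n3 AND n7 = True AND True = True
n13 = n5 AND n6 = True AND True = True
n14 = n9 AND x4 = True AND True = True
n15 = n11 AND n1 = True AND True = True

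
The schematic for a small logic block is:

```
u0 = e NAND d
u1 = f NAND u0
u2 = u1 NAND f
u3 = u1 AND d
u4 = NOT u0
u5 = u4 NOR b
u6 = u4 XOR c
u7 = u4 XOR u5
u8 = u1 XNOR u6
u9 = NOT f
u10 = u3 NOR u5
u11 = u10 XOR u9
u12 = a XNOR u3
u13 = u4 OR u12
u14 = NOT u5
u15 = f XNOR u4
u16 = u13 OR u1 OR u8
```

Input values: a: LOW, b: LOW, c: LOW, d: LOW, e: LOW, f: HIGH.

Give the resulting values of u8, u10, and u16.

u8 = HIGH, u10 = LOW, u16 = HIGH

u0 = e NAND d = LOW NAND LOW = HIGH
u1 = f NAND u0 = HIGH NAND HIGH = LOW
u3 = u1 AND d = LOW AND LOW = LOW
u4 = NOT u0 = NOT HIGH = LOW
u5 = u4 NOR b = LOW NOR LOW = HIGH
u6 = u4 XOR c = LOW XOR LOW = LOW
u8 = u1 XNOR u6 = LOW XNOR LOW = HIGH
u10 = u3 NOR u5 = LOW NOR HIGH = LOW
u12 = a XNOR u3 = LOW XNOR LOW = HIGH
u13 = u4 OR u12 = LOW OR HIGH = HIGH
u16 = u13 OR u1 OR u8 = HIGH OR LOW OR HIGH = HIGH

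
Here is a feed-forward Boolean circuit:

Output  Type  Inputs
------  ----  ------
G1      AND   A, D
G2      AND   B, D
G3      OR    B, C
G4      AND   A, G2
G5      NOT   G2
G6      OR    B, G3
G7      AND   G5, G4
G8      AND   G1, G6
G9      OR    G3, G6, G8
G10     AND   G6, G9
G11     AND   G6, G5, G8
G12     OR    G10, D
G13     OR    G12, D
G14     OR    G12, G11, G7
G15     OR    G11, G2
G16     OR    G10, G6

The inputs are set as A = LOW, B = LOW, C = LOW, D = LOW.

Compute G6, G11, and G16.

G1 = A AND D = LOW AND LOW = LOW
G2 = B AND D = LOW AND LOW = LOW
G3 = B OR C = LOW OR LOW = LOW
G5 = NOT G2 = NOT LOW = HIGH
G6 = B OR G3 = LOW OR LOW = LOW
G8 = G1 AND G6 = LOW AND LOW = LOW
G9 = G3 OR G6 OR G8 = LOW OR LOW OR LOW = LOW
G10 = G6 AND G9 = LOW AND LOW = LOW
G11 = G6 AND G5 AND G8 = LOW AND HIGH AND LOW = LOW
G16 = G10 OR G6 = LOW OR LOW = LOW

G6 = LOW; G11 = LOW; G16 = LOW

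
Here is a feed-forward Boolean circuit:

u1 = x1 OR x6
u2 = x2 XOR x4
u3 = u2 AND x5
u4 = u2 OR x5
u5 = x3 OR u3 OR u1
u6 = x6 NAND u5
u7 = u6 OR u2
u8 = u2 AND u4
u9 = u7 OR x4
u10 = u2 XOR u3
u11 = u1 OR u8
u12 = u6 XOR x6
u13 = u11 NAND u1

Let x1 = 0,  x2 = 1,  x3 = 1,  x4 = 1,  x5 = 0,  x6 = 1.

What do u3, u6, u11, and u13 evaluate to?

u3 = 0, u6 = 0, u11 = 1, u13 = 0

u1 = x1 OR x6 = 0 OR 1 = 1
u2 = x2 XOR x4 = 1 XOR 1 = 0
u3 = u2 AND x5 = 0 AND 0 = 0
u4 = u2 OR x5 = 0 OR 0 = 0
u5 = x3 OR u3 OR u1 = 1 OR 0 OR 1 = 1
u6 = x6 NAND u5 = 1 NAND 1 = 0
u8 = u2 AND u4 = 0 AND 0 = 0
u11 = u1 OR u8 = 1 OR 0 = 1
u13 = u11 NAND u1 = 1 NAND 1 = 0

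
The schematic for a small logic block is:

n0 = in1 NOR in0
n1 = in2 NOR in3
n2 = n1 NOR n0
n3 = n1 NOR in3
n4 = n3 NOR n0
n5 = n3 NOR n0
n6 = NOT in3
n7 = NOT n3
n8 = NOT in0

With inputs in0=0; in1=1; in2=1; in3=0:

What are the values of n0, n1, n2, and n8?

n0 = in1 NOR in0 = 1 NOR 0 = 0
n1 = in2 NOR in3 = 1 NOR 0 = 0
n2 = n1 NOR n0 = 0 NOR 0 = 1
n8 = NOT in0 = NOT 0 = 1

n0 = 0  n1 = 0  n2 = 1  n8 = 1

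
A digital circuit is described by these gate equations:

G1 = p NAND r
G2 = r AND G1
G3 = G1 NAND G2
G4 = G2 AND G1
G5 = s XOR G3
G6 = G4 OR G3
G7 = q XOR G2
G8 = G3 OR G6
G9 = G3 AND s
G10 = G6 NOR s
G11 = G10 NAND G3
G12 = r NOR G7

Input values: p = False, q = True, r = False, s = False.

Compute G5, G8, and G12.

G1 = p NAND r = False NAND False = True
G2 = r AND G1 = False AND True = False
G3 = G1 NAND G2 = True NAND False = True
G4 = G2 AND G1 = False AND True = False
G5 = s XOR G3 = False XOR True = True
G6 = G4 OR G3 = False OR True = True
G7 = q XOR G2 = True XOR False = True
G8 = G3 OR G6 = True OR True = True
G12 = r NOR G7 = False NOR True = False

G5 = True; G8 = True; G12 = False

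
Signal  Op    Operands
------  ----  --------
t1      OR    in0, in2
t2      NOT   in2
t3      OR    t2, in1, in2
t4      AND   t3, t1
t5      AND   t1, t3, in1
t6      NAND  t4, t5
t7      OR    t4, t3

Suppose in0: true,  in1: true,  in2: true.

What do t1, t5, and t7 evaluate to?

t1 = true  t5 = true  t7 = true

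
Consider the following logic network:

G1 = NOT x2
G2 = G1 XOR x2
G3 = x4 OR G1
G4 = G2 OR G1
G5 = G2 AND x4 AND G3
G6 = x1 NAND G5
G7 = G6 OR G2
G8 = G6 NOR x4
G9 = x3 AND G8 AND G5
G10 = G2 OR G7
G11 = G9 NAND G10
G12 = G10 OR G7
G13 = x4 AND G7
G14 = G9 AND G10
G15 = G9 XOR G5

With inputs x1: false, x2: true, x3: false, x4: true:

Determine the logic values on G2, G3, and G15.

G2 = true; G3 = true; G15 = true

G1 = NOT x2 = NOT true = false
G2 = G1 XOR x2 = false XOR true = true
G3 = x4 OR G1 = true OR false = true
G5 = G2 AND x4 AND G3 = true AND true AND true = true
G6 = x1 NAND G5 = false NAND true = true
G8 = G6 NOR x4 = true NOR true = false
G9 = x3 AND G8 AND G5 = false AND false AND true = false
G15 = G9 XOR G5 = false XOR true = true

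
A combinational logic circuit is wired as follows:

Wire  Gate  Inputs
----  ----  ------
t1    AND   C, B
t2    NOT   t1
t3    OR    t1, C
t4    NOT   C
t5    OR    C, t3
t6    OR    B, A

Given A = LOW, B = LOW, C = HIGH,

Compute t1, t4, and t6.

t1 = C AND B = HIGH AND LOW = LOW
t4 = NOT C = NOT HIGH = LOW
t6 = B OR A = LOW OR LOW = LOW

t1 = LOW; t4 = LOW; t6 = LOW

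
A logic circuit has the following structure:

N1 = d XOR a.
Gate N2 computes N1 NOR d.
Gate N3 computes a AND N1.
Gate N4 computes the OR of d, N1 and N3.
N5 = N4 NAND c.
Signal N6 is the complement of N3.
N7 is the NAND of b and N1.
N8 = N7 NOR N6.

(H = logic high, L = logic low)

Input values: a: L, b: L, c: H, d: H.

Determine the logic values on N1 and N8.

N1 = H  N8 = L

N1 = d XOR a = H XOR L = H
N3 = a AND N1 = L AND H = L
N6 = NOT N3 = NOT L = H
N7 = b NAND N1 = L NAND H = H
N8 = N7 NOR N6 = H NOR H = L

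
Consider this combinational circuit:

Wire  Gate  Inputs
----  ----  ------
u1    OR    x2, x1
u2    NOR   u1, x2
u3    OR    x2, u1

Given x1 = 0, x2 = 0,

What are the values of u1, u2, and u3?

u1 = 0, u2 = 1, u3 = 0

u1 = x2 OR x1 = 0 OR 0 = 0
u2 = u1 NOR x2 = 0 NOR 0 = 1
u3 = x2 OR u1 = 0 OR 0 = 0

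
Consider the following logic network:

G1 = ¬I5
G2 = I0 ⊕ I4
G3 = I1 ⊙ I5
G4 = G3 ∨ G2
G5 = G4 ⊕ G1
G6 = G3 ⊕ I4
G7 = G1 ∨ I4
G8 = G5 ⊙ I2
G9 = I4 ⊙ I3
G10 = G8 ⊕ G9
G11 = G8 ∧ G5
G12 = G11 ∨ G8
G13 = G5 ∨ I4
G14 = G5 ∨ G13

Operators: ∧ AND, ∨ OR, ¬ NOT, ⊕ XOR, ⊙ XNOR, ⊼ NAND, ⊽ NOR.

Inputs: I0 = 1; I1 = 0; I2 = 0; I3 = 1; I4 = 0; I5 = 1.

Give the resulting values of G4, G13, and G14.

G1 = NOT I5 = NOT 1 = 0
G2 = I0 XOR I4 = 1 XOR 0 = 1
G3 = I1 XNOR I5 = 0 XNOR 1 = 0
G4 = G3 OR G2 = 0 OR 1 = 1
G5 = G4 XOR G1 = 1 XOR 0 = 1
G13 = G5 OR I4 = 1 OR 0 = 1
G14 = G5 OR G13 = 1 OR 1 = 1

G4 = 1, G13 = 1, G14 = 1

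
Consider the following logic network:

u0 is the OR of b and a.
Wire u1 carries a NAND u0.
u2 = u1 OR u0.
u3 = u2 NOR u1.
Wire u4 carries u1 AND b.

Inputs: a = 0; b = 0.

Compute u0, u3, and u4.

u0 = 0, u3 = 0, u4 = 0

u0 = b OR a = 0 OR 0 = 0
u1 = a NAND u0 = 0 NAND 0 = 1
u2 = u1 OR u0 = 1 OR 0 = 1
u3 = u2 NOR u1 = 1 NOR 1 = 0
u4 = u1 AND b = 1 AND 0 = 0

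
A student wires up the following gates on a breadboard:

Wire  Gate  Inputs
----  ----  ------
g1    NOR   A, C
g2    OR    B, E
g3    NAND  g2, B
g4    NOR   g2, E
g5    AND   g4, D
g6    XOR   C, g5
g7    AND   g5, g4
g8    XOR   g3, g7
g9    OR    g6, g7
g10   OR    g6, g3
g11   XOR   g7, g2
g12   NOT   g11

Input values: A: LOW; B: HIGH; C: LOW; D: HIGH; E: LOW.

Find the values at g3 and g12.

g2 = B OR E = HIGH OR LOW = HIGH
g3 = g2 NAND B = HIGH NAND HIGH = LOW
g4 = g2 NOR E = HIGH NOR LOW = LOW
g5 = g4 AND D = LOW AND HIGH = LOW
g7 = g5 AND g4 = LOW AND LOW = LOW
g11 = g7 XOR g2 = LOW XOR HIGH = HIGH
g12 = NOT g11 = NOT HIGH = LOW

g3 = LOW; g12 = LOW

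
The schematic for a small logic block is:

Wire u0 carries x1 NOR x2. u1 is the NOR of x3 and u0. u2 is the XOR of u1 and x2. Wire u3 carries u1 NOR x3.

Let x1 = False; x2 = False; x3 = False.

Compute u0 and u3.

u0 = True  u3 = True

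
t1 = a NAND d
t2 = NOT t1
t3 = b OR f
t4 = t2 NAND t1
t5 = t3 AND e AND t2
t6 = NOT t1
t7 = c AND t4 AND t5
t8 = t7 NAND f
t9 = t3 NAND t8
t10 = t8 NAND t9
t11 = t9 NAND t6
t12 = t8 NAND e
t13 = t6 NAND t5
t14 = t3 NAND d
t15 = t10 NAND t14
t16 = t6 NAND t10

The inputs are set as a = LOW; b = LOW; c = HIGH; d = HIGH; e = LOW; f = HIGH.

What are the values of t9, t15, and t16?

t9 = LOW  t15 = HIGH  t16 = HIGH

t1 = a NAND d = LOW NAND HIGH = HIGH
t2 = NOT t1 = NOT HIGH = LOW
t3 = b OR f = LOW OR HIGH = HIGH
t4 = t2 NAND t1 = LOW NAND HIGH = HIGH
t5 = t3 AND e AND t2 = HIGH AND LOW AND LOW = LOW
t6 = NOT t1 = NOT HIGH = LOW
t7 = c AND t4 AND t5 = HIGH AND HIGH AND LOW = LOW
t8 = t7 NAND f = LOW NAND HIGH = HIGH
t9 = t3 NAND t8 = HIGH NAND HIGH = LOW
t10 = t8 NAND t9 = HIGH NAND LOW = HIGH
t14 = t3 NAND d = HIGH NAND HIGH = LOW
t15 = t10 NAND t14 = HIGH NAND LOW = HIGH
t16 = t6 NAND t10 = LOW NAND HIGH = HIGH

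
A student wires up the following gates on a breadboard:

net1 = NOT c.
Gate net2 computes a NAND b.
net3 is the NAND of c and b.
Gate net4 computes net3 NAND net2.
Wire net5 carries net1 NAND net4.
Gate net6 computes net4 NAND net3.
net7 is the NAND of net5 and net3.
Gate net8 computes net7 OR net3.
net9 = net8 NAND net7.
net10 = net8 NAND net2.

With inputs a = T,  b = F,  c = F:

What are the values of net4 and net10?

net1 = NOT c = NOT F = T
net2 = a NAND b = T NAND F = T
net3 = c NAND b = F NAND F = T
net4 = net3 NAND net2 = T NAND T = F
net5 = net1 NAND net4 = T NAND F = T
net7 = net5 NAND net3 = T NAND T = F
net8 = net7 OR net3 = F OR T = T
net10 = net8 NAND net2 = T NAND T = F

net4 = F, net10 = F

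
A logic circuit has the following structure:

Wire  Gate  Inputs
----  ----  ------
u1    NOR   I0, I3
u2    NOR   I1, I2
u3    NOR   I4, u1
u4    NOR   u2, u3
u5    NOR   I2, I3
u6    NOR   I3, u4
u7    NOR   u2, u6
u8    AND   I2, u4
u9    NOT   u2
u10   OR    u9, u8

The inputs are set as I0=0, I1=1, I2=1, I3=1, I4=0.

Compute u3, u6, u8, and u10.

u1 = I0 NOR I3 = 0 NOR 1 = 0
u2 = I1 NOR I2 = 1 NOR 1 = 0
u3 = I4 NOR u1 = 0 NOR 0 = 1
u4 = u2 NOR u3 = 0 NOR 1 = 0
u6 = I3 NOR u4 = 1 NOR 0 = 0
u8 = I2 AND u4 = 1 AND 0 = 0
u9 = NOT u2 = NOT 0 = 1
u10 = u9 OR u8 = 1 OR 0 = 1

u3 = 1  u6 = 0  u8 = 0  u10 = 1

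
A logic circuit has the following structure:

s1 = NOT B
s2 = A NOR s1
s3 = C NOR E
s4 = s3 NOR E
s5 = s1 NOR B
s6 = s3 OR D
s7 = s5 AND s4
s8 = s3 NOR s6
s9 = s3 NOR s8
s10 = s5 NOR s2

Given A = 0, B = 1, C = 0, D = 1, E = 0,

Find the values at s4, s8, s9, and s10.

s1 = NOT B = NOT 1 = 0
s2 = A NOR s1 = 0 NOR 0 = 1
s3 = C NOR E = 0 NOR 0 = 1
s4 = s3 NOR E = 1 NOR 0 = 0
s5 = s1 NOR B = 0 NOR 1 = 0
s6 = s3 OR D = 1 OR 1 = 1
s8 = s3 NOR s6 = 1 NOR 1 = 0
s9 = s3 NOR s8 = 1 NOR 0 = 0
s10 = s5 NOR s2 = 0 NOR 1 = 0

s4 = 0; s8 = 0; s9 = 0; s10 = 0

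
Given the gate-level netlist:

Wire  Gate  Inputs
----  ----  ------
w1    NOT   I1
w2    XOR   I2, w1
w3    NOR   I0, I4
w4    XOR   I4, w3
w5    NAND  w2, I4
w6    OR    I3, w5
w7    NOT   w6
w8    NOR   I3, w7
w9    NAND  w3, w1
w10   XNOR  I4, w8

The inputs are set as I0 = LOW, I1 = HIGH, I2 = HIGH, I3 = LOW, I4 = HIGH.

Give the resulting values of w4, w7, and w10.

w4 = HIGH; w7 = HIGH; w10 = LOW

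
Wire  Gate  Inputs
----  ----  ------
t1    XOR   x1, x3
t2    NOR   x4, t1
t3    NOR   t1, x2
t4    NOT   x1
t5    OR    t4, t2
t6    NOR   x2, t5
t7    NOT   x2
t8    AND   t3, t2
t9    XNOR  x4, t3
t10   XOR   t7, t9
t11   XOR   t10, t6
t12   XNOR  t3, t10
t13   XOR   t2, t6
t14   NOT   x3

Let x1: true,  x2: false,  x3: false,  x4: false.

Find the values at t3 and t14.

t1 = x1 XOR x3 = true XOR false = true
t3 = t1 NOR x2 = true NOR false = false
t14 = NOT x3 = NOT false = true

t3 = false  t14 = true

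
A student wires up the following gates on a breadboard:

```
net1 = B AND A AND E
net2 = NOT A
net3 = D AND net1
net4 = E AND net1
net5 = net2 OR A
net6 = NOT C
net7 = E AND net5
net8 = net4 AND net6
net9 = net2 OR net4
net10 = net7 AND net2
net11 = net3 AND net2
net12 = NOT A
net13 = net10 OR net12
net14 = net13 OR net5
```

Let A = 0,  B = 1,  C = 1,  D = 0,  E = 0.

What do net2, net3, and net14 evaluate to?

net1 = B AND A AND E = 1 AND 0 AND 0 = 0
net2 = NOT A = NOT 0 = 1
net3 = D AND net1 = 0 AND 0 = 0
net5 = net2 OR A = 1 OR 0 = 1
net7 = E AND net5 = 0 AND 1 = 0
net10 = net7 AND net2 = 0 AND 1 = 0
net12 = NOT A = NOT 0 = 1
net13 = net10 OR net12 = 0 OR 1 = 1
net14 = net13 OR net5 = 1 OR 1 = 1

net2 = 1; net3 = 0; net14 = 1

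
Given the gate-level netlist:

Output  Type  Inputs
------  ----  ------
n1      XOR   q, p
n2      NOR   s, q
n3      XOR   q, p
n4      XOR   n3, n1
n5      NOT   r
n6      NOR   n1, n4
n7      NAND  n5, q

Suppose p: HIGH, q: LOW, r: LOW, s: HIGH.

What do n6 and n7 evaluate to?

n1 = q XOR p = LOW XOR HIGH = HIGH
n3 = q XOR p = LOW XOR HIGH = HIGH
n4 = n3 XOR n1 = HIGH XOR HIGH = LOW
n5 = NOT r = NOT LOW = HIGH
n6 = n1 NOR n4 = HIGH NOR LOW = LOW
n7 = n5 NAND q = HIGH NAND LOW = HIGH

n6 = LOW, n7 = HIGH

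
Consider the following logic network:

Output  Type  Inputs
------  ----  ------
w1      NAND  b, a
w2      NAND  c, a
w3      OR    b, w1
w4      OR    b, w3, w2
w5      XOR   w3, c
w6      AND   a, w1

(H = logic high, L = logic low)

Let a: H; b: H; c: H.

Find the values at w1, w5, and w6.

w1 = L; w5 = L; w6 = L

w1 = b NAND a = H NAND H = L
w3 = b OR w1 = H OR L = H
w5 = w3 XOR c = H XOR H = L
w6 = a AND w1 = H AND L = L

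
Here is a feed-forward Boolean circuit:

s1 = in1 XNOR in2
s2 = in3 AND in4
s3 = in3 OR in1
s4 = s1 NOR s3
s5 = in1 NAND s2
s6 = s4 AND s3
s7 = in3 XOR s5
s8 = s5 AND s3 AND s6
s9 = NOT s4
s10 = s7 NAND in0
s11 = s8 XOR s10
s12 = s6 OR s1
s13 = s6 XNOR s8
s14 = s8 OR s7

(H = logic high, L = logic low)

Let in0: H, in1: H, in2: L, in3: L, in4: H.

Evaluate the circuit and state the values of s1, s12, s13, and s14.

s1 = in1 XNOR in2 = H XNOR L = L
s2 = in3 AND in4 = L AND H = L
s3 = in3 OR in1 = L OR H = H
s4 = s1 NOR s3 = L NOR H = L
s5 = in1 NAND s2 = H NAND L = H
s6 = s4 AND s3 = L AND H = L
s7 = in3 XOR s5 = L XOR H = H
s8 = s5 AND s3 AND s6 = H AND H AND L = L
s12 = s6 OR s1 = L OR L = L
s13 = s6 XNOR s8 = L XNOR L = H
s14 = s8 OR s7 = L OR H = H

s1 = L; s12 = L; s13 = H; s14 = H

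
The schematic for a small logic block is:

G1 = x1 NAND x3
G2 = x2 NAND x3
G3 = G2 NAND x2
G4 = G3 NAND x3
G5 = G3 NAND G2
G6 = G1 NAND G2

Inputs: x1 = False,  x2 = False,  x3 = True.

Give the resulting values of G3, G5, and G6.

G3 = True; G5 = False; G6 = False

G1 = x1 NAND x3 = False NAND True = True
G2 = x2 NAND x3 = False NAND True = True
G3 = G2 NAND x2 = True NAND False = True
G5 = G3 NAND G2 = True NAND True = False
G6 = G1 NAND G2 = True NAND True = False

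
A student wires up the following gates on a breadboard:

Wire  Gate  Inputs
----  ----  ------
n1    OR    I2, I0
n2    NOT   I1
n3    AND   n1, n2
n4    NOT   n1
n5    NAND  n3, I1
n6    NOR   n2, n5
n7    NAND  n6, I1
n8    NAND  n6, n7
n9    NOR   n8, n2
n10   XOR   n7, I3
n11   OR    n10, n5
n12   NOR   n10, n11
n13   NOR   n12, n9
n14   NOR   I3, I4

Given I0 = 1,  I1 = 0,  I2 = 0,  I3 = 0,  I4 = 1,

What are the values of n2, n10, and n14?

n1 = I2 OR I0 = 0 OR 1 = 1
n2 = NOT I1 = NOT 0 = 1
n3 = n1 AND n2 = 1 AND 1 = 1
n5 = n3 NAND I1 = 1 NAND 0 = 1
n6 = n2 NOR n5 = 1 NOR 1 = 0
n7 = n6 NAND I1 = 0 NAND 0 = 1
n10 = n7 XOR I3 = 1 XOR 0 = 1
n14 = I3 NOR I4 = 0 NOR 1 = 0

n2 = 1, n10 = 1, n14 = 0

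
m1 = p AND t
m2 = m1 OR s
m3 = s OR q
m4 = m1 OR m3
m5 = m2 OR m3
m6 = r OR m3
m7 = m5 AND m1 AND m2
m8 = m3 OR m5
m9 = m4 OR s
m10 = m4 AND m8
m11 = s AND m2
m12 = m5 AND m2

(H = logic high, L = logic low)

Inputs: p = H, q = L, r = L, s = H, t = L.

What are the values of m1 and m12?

m1 = p AND t = H AND L = L
m2 = m1 OR s = L OR H = H
m3 = s OR q = H OR L = H
m5 = m2 OR m3 = H OR H = H
m12 = m5 AND m2 = H AND H = H

m1 = L, m12 = H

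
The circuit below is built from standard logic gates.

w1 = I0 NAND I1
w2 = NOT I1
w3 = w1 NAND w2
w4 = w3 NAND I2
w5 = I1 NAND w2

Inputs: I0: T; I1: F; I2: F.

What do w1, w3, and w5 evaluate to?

w1 = T, w3 = F, w5 = T

w1 = I0 NAND I1 = T NAND F = T
w2 = NOT I1 = NOT F = T
w3 = w1 NAND w2 = T NAND T = F
w5 = I1 NAND w2 = F NAND T = T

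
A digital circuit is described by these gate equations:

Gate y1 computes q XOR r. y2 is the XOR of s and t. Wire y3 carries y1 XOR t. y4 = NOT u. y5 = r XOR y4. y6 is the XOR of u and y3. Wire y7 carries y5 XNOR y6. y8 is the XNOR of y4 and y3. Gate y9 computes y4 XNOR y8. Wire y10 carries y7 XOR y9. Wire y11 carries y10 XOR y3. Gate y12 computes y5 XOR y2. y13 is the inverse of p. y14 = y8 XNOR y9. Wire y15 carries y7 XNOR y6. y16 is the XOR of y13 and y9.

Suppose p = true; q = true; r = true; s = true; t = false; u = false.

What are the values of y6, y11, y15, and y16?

y1 = q XOR r = true XOR true = false
y3 = y1 XOR t = false XOR false = false
y4 = NOT u = NOT false = true
y5 = r XOR y4 = true XOR true = false
y6 = u XOR y3 = false XOR false = false
y7 = y5 XNOR y6 = false XNOR false = true
y8 = y4 XNOR y3 = true XNOR false = false
y9 = y4 XNOR y8 = true XNOR false = false
y10 = y7 XOR y9 = true XOR false = true
y11 = y10 XOR y3 = true XOR false = true
y13 = NOT p = NOT true = false
y15 = y7 XNOR y6 = true XNOR false = false
y16 = y13 XOR y9 = false XOR false = false

y6 = false, y11 = true, y15 = false, y16 = false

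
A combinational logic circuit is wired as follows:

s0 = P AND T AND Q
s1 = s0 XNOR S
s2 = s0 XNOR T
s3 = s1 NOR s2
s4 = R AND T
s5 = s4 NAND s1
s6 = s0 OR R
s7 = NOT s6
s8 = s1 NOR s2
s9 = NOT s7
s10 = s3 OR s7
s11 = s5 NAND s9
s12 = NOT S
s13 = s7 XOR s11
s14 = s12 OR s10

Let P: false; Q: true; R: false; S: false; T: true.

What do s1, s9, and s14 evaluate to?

s0 = P AND T AND Q = false AND true AND true = false
s1 = s0 XNOR S = false XNOR false = true
s2 = s0 XNOR T = false XNOR true = false
s3 = s1 NOR s2 = true NOR false = false
s6 = s0 OR R = false OR false = false
s7 = NOT s6 = NOT false = true
s9 = NOT s7 = NOT true = false
s10 = s3 OR s7 = false OR true = true
s12 = NOT S = NOT false = true
s14 = s12 OR s10 = true OR true = true

s1 = true  s9 = false  s14 = true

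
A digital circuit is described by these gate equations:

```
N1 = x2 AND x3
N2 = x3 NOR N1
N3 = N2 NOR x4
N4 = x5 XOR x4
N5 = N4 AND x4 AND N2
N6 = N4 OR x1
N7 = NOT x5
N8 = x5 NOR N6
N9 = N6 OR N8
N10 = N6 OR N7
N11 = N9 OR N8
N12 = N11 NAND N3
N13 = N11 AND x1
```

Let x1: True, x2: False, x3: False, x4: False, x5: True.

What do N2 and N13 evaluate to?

N2 = True, N13 = True

N1 = x2 AND x3 = False AND False = False
N2 = x3 NOR N1 = False NOR False = True
N4 = x5 XOR x4 = True XOR False = True
N6 = N4 OR x1 = True OR True = True
N8 = x5 NOR N6 = True NOR True = False
N9 = N6 OR N8 = True OR False = True
N11 = N9 OR N8 = True OR False = True
N13 = N11 AND x1 = True AND True = True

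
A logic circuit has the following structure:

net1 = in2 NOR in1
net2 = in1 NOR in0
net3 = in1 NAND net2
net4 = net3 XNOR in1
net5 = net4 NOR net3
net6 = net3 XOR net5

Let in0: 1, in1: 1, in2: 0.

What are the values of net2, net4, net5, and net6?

net2 = 0  net4 = 1  net5 = 0  net6 = 1

net2 = in1 NOR in0 = 1 NOR 1 = 0
net3 = in1 NAND net2 = 1 NAND 0 = 1
net4 = net3 XNOR in1 = 1 XNOR 1 = 1
net5 = net4 NOR net3 = 1 NOR 1 = 0
net6 = net3 XOR net5 = 1 XOR 0 = 1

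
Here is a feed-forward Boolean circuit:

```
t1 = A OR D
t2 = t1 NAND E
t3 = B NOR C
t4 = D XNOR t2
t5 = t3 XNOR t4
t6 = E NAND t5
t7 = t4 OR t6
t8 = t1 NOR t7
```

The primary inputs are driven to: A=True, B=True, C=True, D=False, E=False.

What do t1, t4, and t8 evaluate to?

t1 = True, t4 = False, t8 = False

t1 = A OR D = True OR False = True
t2 = t1 NAND E = True NAND False = True
t3 = B NOR C = True NOR True = False
t4 = D XNOR t2 = False XNOR True = False
t5 = t3 XNOR t4 = False XNOR False = True
t6 = E NAND t5 = False NAND True = True
t7 = t4 OR t6 = False OR True = True
t8 = t1 NOR t7 = True NOR True = False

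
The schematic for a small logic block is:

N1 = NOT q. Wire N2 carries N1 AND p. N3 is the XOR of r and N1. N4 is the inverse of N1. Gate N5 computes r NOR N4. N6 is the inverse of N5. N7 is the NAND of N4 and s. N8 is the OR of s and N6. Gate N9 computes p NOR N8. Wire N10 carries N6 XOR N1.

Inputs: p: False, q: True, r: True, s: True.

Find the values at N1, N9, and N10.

N1 = False  N9 = False  N10 = True

N1 = NOT q = NOT True = False
N4 = NOT N1 = NOT False = True
N5 = r NOR N4 = True NOR True = False
N6 = NOT N5 = NOT False = True
N8 = s OR N6 = True OR True = True
N9 = p NOR N8 = False NOR True = False
N10 = N6 XOR N1 = True XOR False = True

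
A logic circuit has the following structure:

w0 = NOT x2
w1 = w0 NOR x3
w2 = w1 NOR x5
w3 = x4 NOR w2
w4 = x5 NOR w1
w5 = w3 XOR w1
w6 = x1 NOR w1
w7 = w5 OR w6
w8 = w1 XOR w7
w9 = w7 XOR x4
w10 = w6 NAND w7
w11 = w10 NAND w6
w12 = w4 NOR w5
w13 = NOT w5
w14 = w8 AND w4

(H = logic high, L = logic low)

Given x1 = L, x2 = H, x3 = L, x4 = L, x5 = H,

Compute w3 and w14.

w3 = H; w14 = L

w0 = NOT x2 = NOT H = L
w1 = w0 NOR x3 = L NOR L = H
w2 = w1 NOR x5 = H NOR H = L
w3 = x4 NOR w2 = L NOR L = H
w4 = x5 NOR w1 = H NOR H = L
w5 = w3 XOR w1 = H XOR H = L
w6 = x1 NOR w1 = L NOR H = L
w7 = w5 OR w6 = L OR L = L
w8 = w1 XOR w7 = H XOR L = H
w14 = w8 AND w4 = H AND L = L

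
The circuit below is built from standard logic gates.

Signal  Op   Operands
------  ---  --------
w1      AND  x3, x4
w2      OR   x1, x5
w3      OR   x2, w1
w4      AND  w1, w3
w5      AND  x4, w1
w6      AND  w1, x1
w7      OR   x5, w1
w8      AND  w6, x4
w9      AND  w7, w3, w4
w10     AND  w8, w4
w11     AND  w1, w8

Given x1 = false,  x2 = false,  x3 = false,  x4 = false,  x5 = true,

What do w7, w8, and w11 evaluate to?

w7 = true, w8 = false, w11 = false

w1 = x3 AND x4 = false AND false = false
w6 = w1 AND x1 = false AND false = false
w7 = x5 OR w1 = true OR false = true
w8 = w6 AND x4 = false AND false = false
w11 = w1 AND w8 = false AND false = false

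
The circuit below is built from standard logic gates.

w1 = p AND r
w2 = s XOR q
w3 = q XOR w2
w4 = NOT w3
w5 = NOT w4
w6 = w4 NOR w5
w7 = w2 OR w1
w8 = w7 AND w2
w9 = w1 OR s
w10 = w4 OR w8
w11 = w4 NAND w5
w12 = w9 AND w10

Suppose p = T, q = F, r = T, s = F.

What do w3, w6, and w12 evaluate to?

w1 = p AND r = T AND T = T
w2 = s XOR q = F XOR F = F
w3 = q XOR w2 = F XOR F = F
w4 = NOT w3 = NOT F = T
w5 = NOT w4 = NOT T = F
w6 = w4 NOR w5 = T NOR F = F
w7 = w2 OR w1 = F OR T = T
w8 = w7 AND w2 = T AND F = F
w9 = w1 OR s = T OR F = T
w10 = w4 OR w8 = T OR F = T
w12 = w9 AND w10 = T AND T = T

w3 = F; w6 = F; w12 = T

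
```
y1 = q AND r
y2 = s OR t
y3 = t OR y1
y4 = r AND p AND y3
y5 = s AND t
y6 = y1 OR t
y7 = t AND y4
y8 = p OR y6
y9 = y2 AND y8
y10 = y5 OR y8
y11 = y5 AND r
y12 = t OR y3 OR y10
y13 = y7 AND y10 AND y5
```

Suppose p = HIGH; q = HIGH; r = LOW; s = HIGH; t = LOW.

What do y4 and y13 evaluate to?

y4 = LOW  y13 = LOW

y1 = q AND r = HIGH AND LOW = LOW
y3 = t OR y1 = LOW OR LOW = LOW
y4 = r AND p AND y3 = LOW AND HIGH AND LOW = LOW
y5 = s AND t = HIGH AND LOW = LOW
y6 = y1 OR t = LOW OR LOW = LOW
y7 = t AND y4 = LOW AND LOW = LOW
y8 = p OR y6 = HIGH OR LOW = HIGH
y10 = y5 OR y8 = LOW OR HIGH = HIGH
y13 = y7 AND y10 AND y5 = LOW AND HIGH AND LOW = LOW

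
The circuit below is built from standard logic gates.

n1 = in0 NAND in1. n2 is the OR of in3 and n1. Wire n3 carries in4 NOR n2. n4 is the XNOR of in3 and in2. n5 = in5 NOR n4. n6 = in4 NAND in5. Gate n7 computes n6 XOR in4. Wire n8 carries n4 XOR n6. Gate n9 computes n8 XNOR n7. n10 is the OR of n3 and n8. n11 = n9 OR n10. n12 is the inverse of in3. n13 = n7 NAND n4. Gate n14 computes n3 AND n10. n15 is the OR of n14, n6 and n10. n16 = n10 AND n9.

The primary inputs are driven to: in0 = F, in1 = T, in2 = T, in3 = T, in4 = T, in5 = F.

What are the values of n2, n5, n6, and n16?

n2 = T, n5 = F, n6 = T, n16 = F

n1 = in0 NAND in1 = F NAND T = T
n2 = in3 OR n1 = T OR T = T
n3 = in4 NOR n2 = T NOR T = F
n4 = in3 XNOR in2 = T XNOR T = T
n5 = in5 NOR n4 = F NOR T = F
n6 = in4 NAND in5 = T NAND F = T
n7 = n6 XOR in4 = T XOR T = F
n8 = n4 XOR n6 = T XOR T = F
n9 = n8 XNOR n7 = F XNOR F = T
n10 = n3 OR n8 = F OR F = F
n16 = n10 AND n9 = F AND T = F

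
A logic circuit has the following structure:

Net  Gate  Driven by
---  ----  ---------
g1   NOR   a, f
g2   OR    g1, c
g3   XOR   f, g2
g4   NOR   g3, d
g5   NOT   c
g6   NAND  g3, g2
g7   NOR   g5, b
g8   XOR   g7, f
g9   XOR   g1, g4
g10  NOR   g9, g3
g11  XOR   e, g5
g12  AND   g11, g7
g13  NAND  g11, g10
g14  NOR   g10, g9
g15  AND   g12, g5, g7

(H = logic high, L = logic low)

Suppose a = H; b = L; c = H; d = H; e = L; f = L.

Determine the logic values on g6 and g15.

g6 = L; g15 = L

g1 = a NOR f = H NOR L = L
g2 = g1 OR c = L OR H = H
g3 = f XOR g2 = L XOR H = H
g5 = NOT c = NOT H = L
g6 = g3 NAND g2 = H NAND H = L
g7 = g5 NOR b = L NOR L = H
g11 = e XOR g5 = L XOR L = L
g12 = g11 AND g7 = L AND H = L
g15 = g12 AND g5 AND g7 = L AND L AND H = L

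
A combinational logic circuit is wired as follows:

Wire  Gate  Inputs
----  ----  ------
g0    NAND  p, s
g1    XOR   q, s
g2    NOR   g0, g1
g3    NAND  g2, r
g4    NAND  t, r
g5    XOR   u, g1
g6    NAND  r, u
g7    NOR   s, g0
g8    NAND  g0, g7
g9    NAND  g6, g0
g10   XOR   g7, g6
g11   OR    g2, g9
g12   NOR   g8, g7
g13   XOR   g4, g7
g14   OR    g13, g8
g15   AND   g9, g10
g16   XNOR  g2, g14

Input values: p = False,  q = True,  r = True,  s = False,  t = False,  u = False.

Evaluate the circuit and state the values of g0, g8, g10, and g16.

g0 = True, g8 = True, g10 = True, g16 = False

g0 = p NAND s = False NAND False = True
g1 = q XOR s = True XOR False = True
g2 = g0 NOR g1 = True NOR True = False
g4 = t NAND r = False NAND True = True
g6 = r NAND u = True NAND False = True
g7 = s NOR g0 = False NOR True = False
g8 = g0 NAND g7 = True NAND False = True
g10 = g7 XOR g6 = False XOR True = True
g13 = g4 XOR g7 = True XOR False = True
g14 = g13 OR g8 = True OR True = True
g16 = g2 XNOR g14 = False XNOR True = False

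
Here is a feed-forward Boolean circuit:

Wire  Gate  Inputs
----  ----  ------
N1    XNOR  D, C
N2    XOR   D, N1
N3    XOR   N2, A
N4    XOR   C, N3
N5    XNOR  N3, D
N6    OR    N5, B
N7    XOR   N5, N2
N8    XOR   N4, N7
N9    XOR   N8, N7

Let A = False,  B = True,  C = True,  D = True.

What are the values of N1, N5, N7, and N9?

N1 = True  N5 = False  N7 = False  N9 = True

N1 = D XNOR C = True XNOR True = True
N2 = D XOR N1 = True XOR True = False
N3 = N2 XOR A = False XOR False = False
N4 = C XOR N3 = True XOR False = True
N5 = N3 XNOR D = False XNOR True = False
N7 = N5 XOR N2 = False XOR False = False
N8 = N4 XOR N7 = True XOR False = True
N9 = N8 XOR N7 = True XOR False = True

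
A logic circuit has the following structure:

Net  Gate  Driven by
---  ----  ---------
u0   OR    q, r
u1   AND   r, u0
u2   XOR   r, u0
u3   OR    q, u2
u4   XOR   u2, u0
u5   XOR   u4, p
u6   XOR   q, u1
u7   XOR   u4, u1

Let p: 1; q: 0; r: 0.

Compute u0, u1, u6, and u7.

u0 = 0  u1 = 0  u6 = 0  u7 = 0

u0 = q OR r = 0 OR 0 = 0
u1 = r AND u0 = 0 AND 0 = 0
u2 = r XOR u0 = 0 XOR 0 = 0
u4 = u2 XOR u0 = 0 XOR 0 = 0
u6 = q XOR u1 = 0 XOR 0 = 0
u7 = u4 XOR u1 = 0 XOR 0 = 0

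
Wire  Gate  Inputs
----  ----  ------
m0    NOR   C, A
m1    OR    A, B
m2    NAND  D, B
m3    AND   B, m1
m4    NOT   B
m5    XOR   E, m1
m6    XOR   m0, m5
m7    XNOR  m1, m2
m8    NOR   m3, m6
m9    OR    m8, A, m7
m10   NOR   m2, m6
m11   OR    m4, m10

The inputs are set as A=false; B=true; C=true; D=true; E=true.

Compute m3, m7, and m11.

m3 = true; m7 = false; m11 = true

m0 = C NOR A = true NOR false = false
m1 = A OR B = false OR true = true
m2 = D NAND B = true NAND true = false
m3 = B AND m1 = true AND true = true
m4 = NOT B = NOT true = false
m5 = E XOR m1 = true XOR true = false
m6 = m0 XOR m5 = false XOR false = false
m7 = m1 XNOR m2 = true XNOR false = false
m10 = m2 NOR m6 = false NOR false = true
m11 = m4 OR m10 = false OR true = true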